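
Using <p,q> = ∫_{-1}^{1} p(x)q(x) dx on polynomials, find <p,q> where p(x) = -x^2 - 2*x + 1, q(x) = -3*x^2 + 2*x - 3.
<p,q> = -112/15

Expand the product: p(x)·q(x) = 3*x^4 + 4*x^3 - 4*x^2 + 8*x - 3.
∫_{-1}^{1} of each monomial x^k gives [2/(k+1) if k even, 0 if k odd]. Integrating term-by-term (or equivalently evaluating the antiderivative F(x) = 3*x^5/5 + x^4 - 4*x^3/3 + 4*x^2 - 3*x at the endpoints):
  F(1) − F(−1) = 19/15 − (131/15) = -112/15.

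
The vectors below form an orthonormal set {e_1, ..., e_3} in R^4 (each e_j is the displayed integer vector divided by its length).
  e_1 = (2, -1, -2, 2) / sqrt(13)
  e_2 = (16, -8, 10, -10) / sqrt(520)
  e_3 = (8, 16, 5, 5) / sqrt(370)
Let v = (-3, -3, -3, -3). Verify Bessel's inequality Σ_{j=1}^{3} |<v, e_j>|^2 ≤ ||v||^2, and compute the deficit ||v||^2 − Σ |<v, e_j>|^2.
Σ |<v, e_j>|^2 = 1107/37; ||v||^2 = 36; deficit = 225/37

Write each e_j = u_j / sqrt(<u_j, u_j>) where u_j is the displayed integer vector. Then <v, e_j> = <v, u_j> / sqrt(<u_j, u_j>), so |<v, e_j>|^2 = <v, u_j>^2 / <u_j, u_j>.
Coefficients: <v, e_1> = -3/sqrt(13), <v, e_2> = -24/sqrt(520), <v, e_3> = -102/sqrt(370).
Square and sum: Σ |<v, e_j>|^2 = 1107/37.
Compute ||v||^2 = v·v = 36.
Deficit = 36 − 1107/37 = 225/37 ≥ 0, confirming Bessel's inequality. (The deficit equals ||v − Σ <v,e_j> e_j||^2, the squared distance from v to span{e_j}.)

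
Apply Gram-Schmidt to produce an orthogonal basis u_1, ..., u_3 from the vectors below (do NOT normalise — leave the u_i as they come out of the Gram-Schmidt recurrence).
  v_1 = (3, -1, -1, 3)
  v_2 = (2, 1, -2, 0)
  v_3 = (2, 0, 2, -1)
Orthogonal basis:
  u_1 = (3, -1, -1, 3)
  u_2 = (19/20, 27/20, -33/20, -21/20)
  u_3 = (249/131, 16/131, 257/131, -158/131)

Apply the Gram-Schmidt recurrence
  u_1 = v_1
  u_i = v_i − Σ_{j<i} ((v_i · u_j) / (u_j · u_j)) · u_j.

Step by step this gives:
  u_1 = (3, -1, -1, 3)
  u_2 = (19/20, 27/20, -33/20, -21/20)
  u_3 = (249/131, 16/131, 257/131, -158/131)

Orthogonality check:
  u_2 · u_1 = 0 (should be 0)
  u_3 · u_1 = 0 (should be 0)
  u_3 · u_2 = 0 (should be 0)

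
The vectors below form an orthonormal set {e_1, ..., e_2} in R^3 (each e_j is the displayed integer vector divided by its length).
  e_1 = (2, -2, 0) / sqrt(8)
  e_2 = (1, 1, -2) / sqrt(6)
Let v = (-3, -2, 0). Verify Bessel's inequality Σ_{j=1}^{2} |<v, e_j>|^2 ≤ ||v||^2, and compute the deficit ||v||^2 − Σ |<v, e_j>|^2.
Σ |<v, e_j>|^2 = 14/3; ||v||^2 = 13; deficit = 25/3

Write each e_j = u_j / sqrt(<u_j, u_j>) where u_j is the displayed integer vector. Then <v, e_j> = <v, u_j> / sqrt(<u_j, u_j>), so |<v, e_j>|^2 = <v, u_j>^2 / <u_j, u_j>.
Coefficients: <v, e_1> = -2/sqrt(8), <v, e_2> = -5/sqrt(6).
Square and sum: Σ |<v, e_j>|^2 = 14/3.
Compute ||v||^2 = v·v = 13.
Deficit = 13 − 14/3 = 25/3 ≥ 0, confirming Bessel's inequality. (The deficit equals ||v − Σ <v,e_j> e_j||^2, the squared distance from v to span{e_j}.)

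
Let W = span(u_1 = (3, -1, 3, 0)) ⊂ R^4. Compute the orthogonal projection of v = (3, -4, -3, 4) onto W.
proj_W(v) = (12/19, -4/19, 12/19, 0)

Set up U = [u_1 | ... | u_1] ∈ R^(4×1). The projector onto W = col(U) is P = U (U^T U)^(-1) U^T.
Compute U^T U =
  [19],
and U^T v = (4).
Solve U^T U · c = U^T v for the coefficients: c = (4/19). The projection is proj_W(v) = U c.
Check: (v - proj_W(v)) · u_1 = 0  (should be 0).
Result: proj_W(v) = (12/19, -4/19, 12/19, 0).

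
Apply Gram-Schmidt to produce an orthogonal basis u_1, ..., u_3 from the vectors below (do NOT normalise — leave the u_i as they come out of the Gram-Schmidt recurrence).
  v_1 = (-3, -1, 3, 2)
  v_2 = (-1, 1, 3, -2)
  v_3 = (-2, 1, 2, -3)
Orthogonal basis:
  u_1 = (-3, -1, 3, 2)
  u_2 = (-2/23, 30/23, 48/23, -60/23)
  u_3 = (-93/74, -11/74, -31/37, -26/37)

Apply the Gram-Schmidt recurrence
  u_1 = v_1
  u_i = v_i − Σ_{j<i} ((v_i · u_j) / (u_j · u_j)) · u_j.

Step by step this gives:
  u_1 = (-3, -1, 3, 2)
  u_2 = (-2/23, 30/23, 48/23, -60/23)
  u_3 = (-93/74, -11/74, -31/37, -26/37)

Orthogonality check:
  u_2 · u_1 = 0 (should be 0)
  u_3 · u_1 = 0 (should be 0)
  u_3 · u_2 = 0 (should be 0)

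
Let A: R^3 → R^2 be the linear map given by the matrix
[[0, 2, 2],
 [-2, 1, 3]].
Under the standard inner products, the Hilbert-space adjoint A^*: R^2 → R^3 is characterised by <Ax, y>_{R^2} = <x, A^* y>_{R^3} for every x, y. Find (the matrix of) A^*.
A^* = A^T =
[[0, -2],
 [2, 1],
 [2, 3]]

For real matrices with standard dot products, the defining identity <Ax, y> = <x, A^* y> gives (Ax)^T y = x^T (A^*) y, i.e. x^T A^T y = x^T (A^*) y. Since this holds for all x, y, we must have A^* = A^T. Therefore
A^* =
[[0, -2],
 [2, 1],
 [2, 3]].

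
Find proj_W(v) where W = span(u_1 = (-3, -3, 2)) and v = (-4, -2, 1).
proj_W(v) = (-30/11, -30/11, 20/11)

Set up U = [u_1 | ... | u_1] ∈ R^(3×1). The projector onto W = col(U) is P = U (U^T U)^(-1) U^T.
Compute U^T U =
  [22],
and U^T v = (20).
Solve U^T U · c = U^T v for the coefficients: c = (10/11). The projection is proj_W(v) = U c.
Check: (v - proj_W(v)) · u_1 = 0  (should be 0).
Result: proj_W(v) = (-30/11, -30/11, 20/11).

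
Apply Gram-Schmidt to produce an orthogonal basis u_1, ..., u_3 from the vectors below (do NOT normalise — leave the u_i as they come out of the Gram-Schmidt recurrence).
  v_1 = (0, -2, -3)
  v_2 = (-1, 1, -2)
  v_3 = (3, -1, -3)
Orthogonal basis:
  u_1 = (0, -2, -3)
  u_2 = (-1, 21/13, -14/13)
  u_3 = (84/31, 36/31, -24/31)

Apply the Gram-Schmidt recurrence
  u_1 = v_1
  u_i = v_i − Σ_{j<i} ((v_i · u_j) / (u_j · u_j)) · u_j.

Step by step this gives:
  u_1 = (0, -2, -3)
  u_2 = (-1, 21/13, -14/13)
  u_3 = (84/31, 36/31, -24/31)

Orthogonality check:
  u_2 · u_1 = 0 (should be 0)
  u_3 · u_1 = 0 (should be 0)
  u_3 · u_2 = 0 (should be 0)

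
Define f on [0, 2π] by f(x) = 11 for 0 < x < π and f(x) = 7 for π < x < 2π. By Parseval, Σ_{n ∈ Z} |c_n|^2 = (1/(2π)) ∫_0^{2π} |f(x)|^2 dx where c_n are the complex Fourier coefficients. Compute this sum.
Σ |c_n|^2 = 85

Parseval equates the L^2 energy of f (normalised by 1/(2π)) with the ℓ^2 sum of its Fourier coefficients: (1/(2π)) ∫_0^{2π} |f|^2 = Σ |c_n|^2.
Compute the left side: (1/(2π)) [∫_0^π 11^2 dx + ∫_π^{2π} 7^2 dx] = (1/(2π)) · (121π + 49π) = (121 + 49)/2 = 85.
So Σ_{n ∈ Z} |c_n|^2 = 85.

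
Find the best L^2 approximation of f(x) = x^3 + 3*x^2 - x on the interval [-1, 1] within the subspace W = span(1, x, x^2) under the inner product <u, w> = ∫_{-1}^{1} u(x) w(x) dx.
g(x) = 3*x^2 - 2*x/5

The best approximation g ∈ W is the orthogonal projection of f onto W. Writing g = a_0 + a_1 x + a_2 x^2, the coefficients solve the normal equations G · a = b where
  G_{ij} = <φ_i, φ_j> and b_i = <f, φ_i>, with φ_0 = 1, φ_1 = x, φ_2 = x^2.
G =
  [2, 0, 2/3]
  [0, 2/3, 0]
  [2/3, 0, 2/5],
b = (2, -4/15, 6/5).
Solving gives a_0 = 0, a_1 = -2/5, a_2 = 3, so
  g(x) = 3*x^2 - 2*x/5.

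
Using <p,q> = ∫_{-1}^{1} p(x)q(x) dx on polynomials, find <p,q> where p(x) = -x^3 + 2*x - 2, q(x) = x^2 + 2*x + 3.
<p,q> = -172/15

Expand the product: p(x)·q(x) = -x^5 - 2*x^4 - x^3 + 2*x^2 + 2*x - 6.
∫_{-1}^{1} of each monomial x^k gives [2/(k+1) if k even, 0 if k odd]. Integrating term-by-term (or equivalently evaluating the antiderivative F(x) = -x^6/6 - 2*x^5/5 - x^4/4 + 2*x^3/3 + x^2 - 6*x at the endpoints):
  F(1) − F(−1) = -103/20 − (379/60) = -172/15.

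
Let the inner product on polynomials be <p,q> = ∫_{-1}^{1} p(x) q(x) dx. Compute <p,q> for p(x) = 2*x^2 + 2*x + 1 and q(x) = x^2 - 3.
<p,q> = -128/15

Expand the product: p(x)·q(x) = 2*x^4 + 2*x^3 - 5*x^2 - 6*x - 3.
∫_{-1}^{1} of each monomial x^k gives [2/(k+1) if k even, 0 if k odd]. Integrating term-by-term (or equivalently evaluating the antiderivative F(x) = 2*x^5/5 + x^4/2 - 5*x^3/3 - 3*x^2 - 3*x at the endpoints):
  F(1) − F(−1) = -203/30 − (53/30) = -128/15.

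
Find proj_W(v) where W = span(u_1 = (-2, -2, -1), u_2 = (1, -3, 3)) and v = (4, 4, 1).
proj_W(v) = (304/85, 72/17, 117/85)

Set up U = [u_1 | ... | u_2] ∈ R^(3×2). The projector onto W = col(U) is P = U (U^T U)^(-1) U^T.
Compute U^T U =
  [9, 1]
  [1, 19],
and U^T v = (-17, -5).
Solve U^T U · c = U^T v for the coefficients: c = (-159/85, -14/85). The projection is proj_W(v) = U c.
Check: (v - proj_W(v)) · u_1 = 0  (should be 0).
Check: (v - proj_W(v)) · u_2 = 0  (should be 0).
Result: proj_W(v) = (304/85, 72/17, 117/85).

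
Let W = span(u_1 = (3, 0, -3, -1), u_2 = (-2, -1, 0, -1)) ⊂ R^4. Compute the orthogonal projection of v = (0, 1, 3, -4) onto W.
proj_W(v) = (-109/89, -32/89, 45/89, -17/89)

Set up U = [u_1 | ... | u_2] ∈ R^(4×2). The projector onto W = col(U) is P = U (U^T U)^(-1) U^T.
Compute U^T U =
  [19, -5]
  [-5, 6],
and U^T v = (-5, 3).
Solve U^T U · c = U^T v for the coefficients: c = (-15/89, 32/89). The projection is proj_W(v) = U c.
Check: (v - proj_W(v)) · u_1 = 0  (should be 0).
Check: (v - proj_W(v)) · u_2 = 0  (should be 0).
Result: proj_W(v) = (-109/89, -32/89, 45/89, -17/89).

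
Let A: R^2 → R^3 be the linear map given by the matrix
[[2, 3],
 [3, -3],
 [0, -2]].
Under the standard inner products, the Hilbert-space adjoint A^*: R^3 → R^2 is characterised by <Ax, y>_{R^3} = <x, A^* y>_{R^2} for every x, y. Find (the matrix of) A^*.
A^* = A^T =
[[2, 3, 0],
 [3, -3, -2]]

For real matrices with standard dot products, the defining identity <Ax, y> = <x, A^* y> gives (Ax)^T y = x^T (A^*) y, i.e. x^T A^T y = x^T (A^*) y. Since this holds for all x, y, we must have A^* = A^T. Therefore
A^* =
[[2, 3, 0],
 [3, -3, -2]].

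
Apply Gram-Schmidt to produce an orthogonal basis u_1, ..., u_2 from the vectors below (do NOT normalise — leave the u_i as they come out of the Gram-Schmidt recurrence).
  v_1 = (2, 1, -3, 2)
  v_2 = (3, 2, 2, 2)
Orthogonal basis:
  u_1 = (2, 1, -3, 2)
  u_2 = (7/3, 5/3, 3, 4/3)

Apply the Gram-Schmidt recurrence
  u_1 = v_1
  u_i = v_i − Σ_{j<i} ((v_i · u_j) / (u_j · u_j)) · u_j.

Step by step this gives:
  u_1 = (2, 1, -3, 2)
  u_2 = (7/3, 5/3, 3, 4/3)

Orthogonality check:
  u_2 · u_1 = 0 (should be 0)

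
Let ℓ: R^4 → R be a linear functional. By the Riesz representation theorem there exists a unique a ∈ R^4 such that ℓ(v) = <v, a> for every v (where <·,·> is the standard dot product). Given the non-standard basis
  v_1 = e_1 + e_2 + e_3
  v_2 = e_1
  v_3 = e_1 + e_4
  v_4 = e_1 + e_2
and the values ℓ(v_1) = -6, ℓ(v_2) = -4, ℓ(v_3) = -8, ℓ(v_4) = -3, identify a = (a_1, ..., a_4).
a = (-4, 1, -3, -4)

Write a = (a_1, ..., a_4) in the standard basis. For each basis vector v_i, ℓ(v_i) = <v_i, a> is a linear equation in the a_j's. Collect the n equations into a matrix system V a = ℓ, where row i of V is v_i (expressed in the standard basis). Since V is invertible (lower-triangular with 1s on the diagonal, up to permutation), solve by back-substitution:
  V =
[[1, 1, 1, 0],
 [1, 0, 0, 0],
 [1, 0, 0, 1],
 [1, 1, 0, 0]]
  V a = (-6, -4, -8, -3)
Solving gives a = (-4, 1, -3, -4).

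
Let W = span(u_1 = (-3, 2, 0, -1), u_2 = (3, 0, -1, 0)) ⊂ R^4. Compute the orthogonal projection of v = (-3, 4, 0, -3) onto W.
proj_W(v) = (-195/59, 238/59, -54/59, -119/59)

Set up U = [u_1 | ... | u_2] ∈ R^(4×2). The projector onto W = col(U) is P = U (U^T U)^(-1) U^T.
Compute U^T U =
  [14, -9]
  [-9, 10],
and U^T v = (20, -9).
Solve U^T U · c = U^T v for the coefficients: c = (119/59, 54/59). The projection is proj_W(v) = U c.
Check: (v - proj_W(v)) · u_1 = 0  (should be 0).
Check: (v - proj_W(v)) · u_2 = 0  (should be 0).
Result: proj_W(v) = (-195/59, 238/59, -54/59, -119/59).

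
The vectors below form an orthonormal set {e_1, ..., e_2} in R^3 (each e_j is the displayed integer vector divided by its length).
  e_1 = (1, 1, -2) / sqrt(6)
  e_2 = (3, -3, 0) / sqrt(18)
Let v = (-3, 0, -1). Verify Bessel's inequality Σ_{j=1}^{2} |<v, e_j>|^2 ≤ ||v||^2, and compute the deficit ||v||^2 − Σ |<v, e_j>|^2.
Σ |<v, e_j>|^2 = 14/3; ||v||^2 = 10; deficit = 16/3

Write each e_j = u_j / sqrt(<u_j, u_j>) where u_j is the displayed integer vector. Then <v, e_j> = <v, u_j> / sqrt(<u_j, u_j>), so |<v, e_j>|^2 = <v, u_j>^2 / <u_j, u_j>.
Coefficients: <v, e_1> = -1/sqrt(6), <v, e_2> = -9/sqrt(18).
Square and sum: Σ |<v, e_j>|^2 = 14/3.
Compute ||v||^2 = v·v = 10.
Deficit = 10 − 14/3 = 16/3 ≥ 0, confirming Bessel's inequality. (The deficit equals ||v − Σ <v,e_j> e_j||^2, the squared distance from v to span{e_j}.)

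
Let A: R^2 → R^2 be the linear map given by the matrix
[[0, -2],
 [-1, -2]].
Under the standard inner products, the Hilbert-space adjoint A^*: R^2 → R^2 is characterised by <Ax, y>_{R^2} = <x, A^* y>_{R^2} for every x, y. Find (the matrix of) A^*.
A^* = A^T =
[[0, -1],
 [-2, -2]]

For real matrices with standard dot products, the defining identity <Ax, y> = <x, A^* y> gives (Ax)^T y = x^T (A^*) y, i.e. x^T A^T y = x^T (A^*) y. Since this holds for all x, y, we must have A^* = A^T. Therefore
A^* =
[[0, -1],
 [-2, -2]].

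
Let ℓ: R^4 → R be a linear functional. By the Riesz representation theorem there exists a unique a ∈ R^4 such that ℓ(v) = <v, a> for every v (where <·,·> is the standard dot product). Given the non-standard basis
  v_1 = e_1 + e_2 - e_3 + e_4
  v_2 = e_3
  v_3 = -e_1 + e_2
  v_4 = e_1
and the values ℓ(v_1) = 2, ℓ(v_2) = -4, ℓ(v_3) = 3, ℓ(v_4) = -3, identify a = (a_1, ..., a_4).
a = (-3, 0, -4, 1)

Write a = (a_1, ..., a_4) in the standard basis. For each basis vector v_i, ℓ(v_i) = <v_i, a> is a linear equation in the a_j's. Collect the n equations into a matrix system V a = ℓ, where row i of V is v_i (expressed in the standard basis). Since V is invertible (lower-triangular with 1s on the diagonal, up to permutation), solve by back-substitution:
  V =
[[1, 1, -1, 1],
 [0, 0, 1, 0],
 [-1, 1, 0, 0],
 [1, 0, 0, 0]]
  V a = (2, -4, 3, -3)
Solving gives a = (-3, 0, -4, 1).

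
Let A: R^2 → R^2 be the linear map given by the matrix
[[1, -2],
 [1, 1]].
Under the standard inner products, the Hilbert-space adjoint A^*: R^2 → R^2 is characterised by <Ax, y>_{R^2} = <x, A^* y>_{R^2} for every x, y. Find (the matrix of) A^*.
A^* = A^T =
[[1, 1],
 [-2, 1]]

For real matrices with standard dot products, the defining identity <Ax, y> = <x, A^* y> gives (Ax)^T y = x^T (A^*) y, i.e. x^T A^T y = x^T (A^*) y. Since this holds for all x, y, we must have A^* = A^T. Therefore
A^* =
[[1, 1],
 [-2, 1]].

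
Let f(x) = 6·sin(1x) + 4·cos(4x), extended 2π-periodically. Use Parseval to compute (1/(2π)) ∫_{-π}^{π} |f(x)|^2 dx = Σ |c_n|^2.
Σ |c_n|^2 = 26

Expand |f|^2 and use orthogonality of {sin(nx), cos(mx)} on [-π, π]:
  ∫_{-π}^{π} sin(nx)^2 dx = π, ∫ cos(mx)^2 dx = π, and cross terms integrate to 0.
So ∫_{-π}^{π} f(x)^2 dx = 6^2 · π + 4^2 · π = (36 + 16)π.
Divide by 2π: (36 + 16)/2 = 26.
By Parseval, this equals Σ |c_n|^2.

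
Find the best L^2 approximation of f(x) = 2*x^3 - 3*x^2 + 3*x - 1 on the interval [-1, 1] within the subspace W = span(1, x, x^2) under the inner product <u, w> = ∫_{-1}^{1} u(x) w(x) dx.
g(x) = -3*x^2 + 21*x/5 - 1

The best approximation g ∈ W is the orthogonal projection of f onto W. Writing g = a_0 + a_1 x + a_2 x^2, the coefficients solve the normal equations G · a = b where
  G_{ij} = <φ_i, φ_j> and b_i = <f, φ_i>, with φ_0 = 1, φ_1 = x, φ_2 = x^2.
G =
  [2, 0, 2/3]
  [0, 2/3, 0]
  [2/3, 0, 2/5],
b = (-4, 14/5, -28/15).
Solving gives a_0 = -1, a_1 = 21/5, a_2 = -3, so
  g(x) = -3*x^2 + 21*x/5 - 1.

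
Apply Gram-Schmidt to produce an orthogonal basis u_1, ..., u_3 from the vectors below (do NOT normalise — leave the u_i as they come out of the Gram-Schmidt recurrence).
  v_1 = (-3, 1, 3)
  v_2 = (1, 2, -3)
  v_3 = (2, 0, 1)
Orthogonal basis:
  u_1 = (-3, 1, 3)
  u_2 = (-11/19, 48/19, -27/19)
  u_3 = (225/166, 75/83, 175/166)

Apply the Gram-Schmidt recurrence
  u_1 = v_1
  u_i = v_i − Σ_{j<i} ((v_i · u_j) / (u_j · u_j)) · u_j.

Step by step this gives:
  u_1 = (-3, 1, 3)
  u_2 = (-11/19, 48/19, -27/19)
  u_3 = (225/166, 75/83, 175/166)

Orthogonality check:
  u_2 · u_1 = 0 (should be 0)
  u_3 · u_1 = 0 (should be 0)
  u_3 · u_2 = 0 (should be 0)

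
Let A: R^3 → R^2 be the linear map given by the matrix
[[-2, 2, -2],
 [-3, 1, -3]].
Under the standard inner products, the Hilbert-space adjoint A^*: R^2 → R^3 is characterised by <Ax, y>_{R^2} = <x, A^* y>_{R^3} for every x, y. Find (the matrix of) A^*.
A^* = A^T =
[[-2, -3],
 [2, 1],
 [-2, -3]]

For real matrices with standard dot products, the defining identity <Ax, y> = <x, A^* y> gives (Ax)^T y = x^T (A^*) y, i.e. x^T A^T y = x^T (A^*) y. Since this holds for all x, y, we must have A^* = A^T. Therefore
A^* =
[[-2, -3],
 [2, 1],
 [-2, -3]].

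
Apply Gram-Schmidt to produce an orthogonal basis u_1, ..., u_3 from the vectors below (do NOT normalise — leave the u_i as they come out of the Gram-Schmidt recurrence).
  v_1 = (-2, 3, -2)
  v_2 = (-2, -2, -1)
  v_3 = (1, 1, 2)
Orthogonal basis:
  u_1 = (-2, 3, -2)
  u_2 = (-2, -2, -1)
  u_3 = (-35/51, 10/51, 50/51)

Apply the Gram-Schmidt recurrence
  u_1 = v_1
  u_i = v_i − Σ_{j<i} ((v_i · u_j) / (u_j · u_j)) · u_j.

Step by step this gives:
  u_1 = (-2, 3, -2)
  u_2 = (-2, -2, -1)
  u_3 = (-35/51, 10/51, 50/51)

Orthogonality check:
  u_2 · u_1 = 0 (should be 0)
  u_3 · u_1 = 0 (should be 0)
  u_3 · u_2 = 0 (should be 0)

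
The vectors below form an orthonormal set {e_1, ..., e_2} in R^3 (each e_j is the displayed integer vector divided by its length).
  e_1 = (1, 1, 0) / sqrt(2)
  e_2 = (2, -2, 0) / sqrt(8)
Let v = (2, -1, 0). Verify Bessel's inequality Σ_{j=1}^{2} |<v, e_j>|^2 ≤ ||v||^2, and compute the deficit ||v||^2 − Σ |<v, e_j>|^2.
Σ |<v, e_j>|^2 = 5; ||v||^2 = 5; deficit = 0

Write each e_j = u_j / sqrt(<u_j, u_j>) where u_j is the displayed integer vector. Then <v, e_j> = <v, u_j> / sqrt(<u_j, u_j>), so |<v, e_j>|^2 = <v, u_j>^2 / <u_j, u_j>.
Coefficients: <v, e_1> = 1/sqrt(2), <v, e_2> = 6/sqrt(8).
Square and sum: Σ |<v, e_j>|^2 = 5.
Compute ||v||^2 = v·v = 5.
Deficit = 5 − 5 = 0 ≥ 0, confirming Bessel's inequality. (The deficit equals ||v − Σ <v,e_j> e_j||^2, the squared distance from v to span{e_j}.)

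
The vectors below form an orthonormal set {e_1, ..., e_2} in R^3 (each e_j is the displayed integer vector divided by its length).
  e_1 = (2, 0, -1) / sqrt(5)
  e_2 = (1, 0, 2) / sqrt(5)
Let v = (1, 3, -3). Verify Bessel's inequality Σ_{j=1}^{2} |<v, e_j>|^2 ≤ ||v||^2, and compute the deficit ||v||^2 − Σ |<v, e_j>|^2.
Σ |<v, e_j>|^2 = 10; ||v||^2 = 19; deficit = 9

Write each e_j = u_j / sqrt(<u_j, u_j>) where u_j is the displayed integer vector. Then <v, e_j> = <v, u_j> / sqrt(<u_j, u_j>), so |<v, e_j>|^2 = <v, u_j>^2 / <u_j, u_j>.
Coefficients: <v, e_1> = 5/sqrt(5), <v, e_2> = -5/sqrt(5).
Square and sum: Σ |<v, e_j>|^2 = 10.
Compute ||v||^2 = v·v = 19.
Deficit = 19 − 10 = 9 ≥ 0, confirming Bessel's inequality. (The deficit equals ||v − Σ <v,e_j> e_j||^2, the squared distance from v to span{e_j}.)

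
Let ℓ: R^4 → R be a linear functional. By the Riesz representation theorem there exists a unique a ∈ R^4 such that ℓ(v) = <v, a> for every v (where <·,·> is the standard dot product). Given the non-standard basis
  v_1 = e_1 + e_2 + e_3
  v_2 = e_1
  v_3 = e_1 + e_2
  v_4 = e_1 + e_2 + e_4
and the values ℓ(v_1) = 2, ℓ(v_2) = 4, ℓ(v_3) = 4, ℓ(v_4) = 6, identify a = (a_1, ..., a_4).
a = (4, 0, -2, 2)

Write a = (a_1, ..., a_4) in the standard basis. For each basis vector v_i, ℓ(v_i) = <v_i, a> is a linear equation in the a_j's. Collect the n equations into a matrix system V a = ℓ, where row i of V is v_i (expressed in the standard basis). Since V is invertible (lower-triangular with 1s on the diagonal, up to permutation), solve by back-substitution:
  V =
[[1, 1, 1, 0],
 [1, 0, 0, 0],
 [1, 1, 0, 0],
 [1, 1, 0, 1]]
  V a = (2, 4, 4, 6)
Solving gives a = (4, 0, -2, 2).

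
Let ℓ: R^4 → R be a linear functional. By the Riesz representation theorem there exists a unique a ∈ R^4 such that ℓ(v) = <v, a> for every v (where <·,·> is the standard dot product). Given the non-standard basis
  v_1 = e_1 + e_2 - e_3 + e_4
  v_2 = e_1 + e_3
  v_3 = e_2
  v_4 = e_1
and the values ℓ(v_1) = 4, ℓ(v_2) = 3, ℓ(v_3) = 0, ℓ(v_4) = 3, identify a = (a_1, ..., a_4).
a = (3, 0, 0, 1)

Write a = (a_1, ..., a_4) in the standard basis. For each basis vector v_i, ℓ(v_i) = <v_i, a> is a linear equation in the a_j's. Collect the n equations into a matrix system V a = ℓ, where row i of V is v_i (expressed in the standard basis). Since V is invertible (lower-triangular with 1s on the diagonal, up to permutation), solve by back-substitution:
  V =
[[1, 1, -1, 1],
 [1, 0, 1, 0],
 [0, 1, 0, 0],
 [1, 0, 0, 0]]
  V a = (4, 3, 0, 3)
Solving gives a = (3, 0, 0, 1).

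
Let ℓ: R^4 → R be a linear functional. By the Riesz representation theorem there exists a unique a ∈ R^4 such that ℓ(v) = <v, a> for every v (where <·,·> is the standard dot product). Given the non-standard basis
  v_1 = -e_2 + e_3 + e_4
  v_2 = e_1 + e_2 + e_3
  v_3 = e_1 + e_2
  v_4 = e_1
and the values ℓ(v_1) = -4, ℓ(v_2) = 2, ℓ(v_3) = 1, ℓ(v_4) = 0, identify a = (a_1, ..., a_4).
a = (0, 1, 1, -4)

Write a = (a_1, ..., a_4) in the standard basis. For each basis vector v_i, ℓ(v_i) = <v_i, a> is a linear equation in the a_j's. Collect the n equations into a matrix system V a = ℓ, where row i of V is v_i (expressed in the standard basis). Since V is invertible (lower-triangular with 1s on the diagonal, up to permutation), solve by back-substitution:
  V =
[[0, -1, 1, 1],
 [1, 1, 1, 0],
 [1, 1, 0, 0],
 [1, 0, 0, 0]]
  V a = (-4, 2, 1, 0)
Solving gives a = (0, 1, 1, -4).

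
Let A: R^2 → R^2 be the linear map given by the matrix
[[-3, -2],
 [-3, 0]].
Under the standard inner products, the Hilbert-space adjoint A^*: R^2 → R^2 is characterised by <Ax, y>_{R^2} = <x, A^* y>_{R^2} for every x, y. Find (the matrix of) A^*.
A^* = A^T =
[[-3, -3],
 [-2, 0]]

For real matrices with standard dot products, the defining identity <Ax, y> = <x, A^* y> gives (Ax)^T y = x^T (A^*) y, i.e. x^T A^T y = x^T (A^*) y. Since this holds for all x, y, we must have A^* = A^T. Therefore
A^* =
[[-3, -3],
 [-2, 0]].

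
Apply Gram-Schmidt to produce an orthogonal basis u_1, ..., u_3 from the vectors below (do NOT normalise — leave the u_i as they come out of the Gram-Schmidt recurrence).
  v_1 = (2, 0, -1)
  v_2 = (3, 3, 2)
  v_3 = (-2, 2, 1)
Orthogonal basis:
  u_1 = (2, 0, -1)
  u_2 = (7/5, 3, 14/5)
  u_3 = (-21/47, 49/47, -42/47)

Apply the Gram-Schmidt recurrence
  u_1 = v_1
  u_i = v_i − Σ_{j<i} ((v_i · u_j) / (u_j · u_j)) · u_j.

Step by step this gives:
  u_1 = (2, 0, -1)
  u_2 = (7/5, 3, 14/5)
  u_3 = (-21/47, 49/47, -42/47)

Orthogonality check:
  u_2 · u_1 = 0 (should be 0)
  u_3 · u_1 = 0 (should be 0)
  u_3 · u_2 = 0 (should be 0)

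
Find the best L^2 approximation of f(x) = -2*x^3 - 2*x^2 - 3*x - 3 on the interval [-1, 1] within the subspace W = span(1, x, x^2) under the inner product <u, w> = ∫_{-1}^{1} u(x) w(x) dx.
g(x) = -2*x^2 - 21*x/5 - 3

The best approximation g ∈ W is the orthogonal projection of f onto W. Writing g = a_0 + a_1 x + a_2 x^2, the coefficients solve the normal equations G · a = b where
  G_{ij} = <φ_i, φ_j> and b_i = <f, φ_i>, with φ_0 = 1, φ_1 = x, φ_2 = x^2.
G =
  [2, 0, 2/3]
  [0, 2/3, 0]
  [2/3, 0, 2/5],
b = (-22/3, -14/5, -14/5).
Solving gives a_0 = -3, a_1 = -21/5, a_2 = -2, so
  g(x) = -2*x^2 - 21*x/5 - 3.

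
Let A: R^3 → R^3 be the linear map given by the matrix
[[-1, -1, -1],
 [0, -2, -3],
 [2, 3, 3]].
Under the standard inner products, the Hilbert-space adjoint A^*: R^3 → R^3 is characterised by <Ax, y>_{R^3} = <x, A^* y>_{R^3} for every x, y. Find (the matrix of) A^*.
A^* = A^T =
[[-1, 0, 2],
 [-1, -2, 3],
 [-1, -3, 3]]

For real matrices with standard dot products, the defining identity <Ax, y> = <x, A^* y> gives (Ax)^T y = x^T (A^*) y, i.e. x^T A^T y = x^T (A^*) y. Since this holds for all x, y, we must have A^* = A^T. Therefore
A^* =
[[-1, 0, 2],
 [-1, -2, 3],
 [-1, -3, 3]].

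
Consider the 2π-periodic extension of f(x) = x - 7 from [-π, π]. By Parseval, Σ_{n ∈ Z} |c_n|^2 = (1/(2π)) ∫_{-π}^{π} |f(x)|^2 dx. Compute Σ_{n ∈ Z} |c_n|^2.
Σ |c_n|^2 = π^2/3 + 49

Expand and integrate term by term over [-π, π]:
  ∫ (x)^2 dx = 1·(2π^3/3); ∫ 2·1·(-7)·x dx = 0 (odd integrand); ∫ (-7)^2 dx = 49·2π.
So (1/(2π)) ∫_{-π}^{π} (x - 7)^2 dx = 1π^2/3 + 49 = π^2/3 + 49.
Parseval ⇒ Σ |c_n|^2 = π^2/3 + 49.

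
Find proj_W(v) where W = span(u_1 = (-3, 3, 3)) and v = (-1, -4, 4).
proj_W(v) = (-1/3, 1/3, 1/3)

Set up U = [u_1 | ... | u_1] ∈ R^(3×1). The projector onto W = col(U) is P = U (U^T U)^(-1) U^T.
Compute U^T U =
  [27],
and U^T v = (3).
Solve U^T U · c = U^T v for the coefficients: c = (1/9). The projection is proj_W(v) = U c.
Check: (v - proj_W(v)) · u_1 = 0  (should be 0).
Result: proj_W(v) = (-1/3, 1/3, 1/3).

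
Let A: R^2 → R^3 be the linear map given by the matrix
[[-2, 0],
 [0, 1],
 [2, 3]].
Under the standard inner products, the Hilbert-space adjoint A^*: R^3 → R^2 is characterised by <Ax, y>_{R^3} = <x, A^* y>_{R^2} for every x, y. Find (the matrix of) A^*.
A^* = A^T =
[[-2, 0, 2],
 [0, 1, 3]]

For real matrices with standard dot products, the defining identity <Ax, y> = <x, A^* y> gives (Ax)^T y = x^T (A^*) y, i.e. x^T A^T y = x^T (A^*) y. Since this holds for all x, y, we must have A^* = A^T. Therefore
A^* =
[[-2, 0, 2],
 [0, 1, 3]].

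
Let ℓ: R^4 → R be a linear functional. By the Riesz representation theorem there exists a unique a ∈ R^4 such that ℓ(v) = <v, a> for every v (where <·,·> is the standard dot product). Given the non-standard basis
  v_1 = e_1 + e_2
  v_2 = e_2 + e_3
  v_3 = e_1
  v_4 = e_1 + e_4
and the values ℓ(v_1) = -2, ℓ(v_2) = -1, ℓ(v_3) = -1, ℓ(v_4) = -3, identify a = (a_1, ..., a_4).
a = (-1, -1, 0, -2)

Write a = (a_1, ..., a_4) in the standard basis. For each basis vector v_i, ℓ(v_i) = <v_i, a> is a linear equation in the a_j's. Collect the n equations into a matrix system V a = ℓ, where row i of V is v_i (expressed in the standard basis). Since V is invertible (lower-triangular with 1s on the diagonal, up to permutation), solve by back-substitution:
  V =
[[1, 1, 0, 0],
 [0, 1, 1, 0],
 [1, 0, 0, 0],
 [1, 0, 0, 1]]
  V a = (-2, -1, -1, -3)
Solving gives a = (-1, -1, 0, -2).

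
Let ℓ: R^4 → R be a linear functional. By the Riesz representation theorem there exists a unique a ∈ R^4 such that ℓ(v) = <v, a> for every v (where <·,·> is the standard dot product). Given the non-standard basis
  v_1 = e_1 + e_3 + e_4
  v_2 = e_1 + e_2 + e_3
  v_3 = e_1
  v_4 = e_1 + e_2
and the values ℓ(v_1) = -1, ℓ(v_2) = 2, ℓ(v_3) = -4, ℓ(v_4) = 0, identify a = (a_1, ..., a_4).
a = (-4, 4, 2, 1)

Write a = (a_1, ..., a_4) in the standard basis. For each basis vector v_i, ℓ(v_i) = <v_i, a> is a linear equation in the a_j's. Collect the n equations into a matrix system V a = ℓ, where row i of V is v_i (expressed in the standard basis). Since V is invertible (lower-triangular with 1s on the diagonal, up to permutation), solve by back-substitution:
  V =
[[1, 0, 1, 1],
 [1, 1, 1, 0],
 [1, 0, 0, 0],
 [1, 1, 0, 0]]
  V a = (-1, 2, -4, 0)
Solving gives a = (-4, 4, 2, 1).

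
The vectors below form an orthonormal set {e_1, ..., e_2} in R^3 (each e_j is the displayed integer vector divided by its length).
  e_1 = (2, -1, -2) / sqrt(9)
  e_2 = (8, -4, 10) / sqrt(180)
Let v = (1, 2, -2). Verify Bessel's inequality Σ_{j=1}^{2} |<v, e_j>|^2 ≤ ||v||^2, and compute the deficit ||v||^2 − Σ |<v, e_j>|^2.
Σ |<v, e_j>|^2 = 4; ||v||^2 = 9; deficit = 5

Write each e_j = u_j / sqrt(<u_j, u_j>) where u_j is the displayed integer vector. Then <v, e_j> = <v, u_j> / sqrt(<u_j, u_j>), so |<v, e_j>|^2 = <v, u_j>^2 / <u_j, u_j>.
Coefficients: <v, e_1> = 4/sqrt(9), <v, e_2> = -20/sqrt(180).
Square and sum: Σ |<v, e_j>|^2 = 4.
Compute ||v||^2 = v·v = 9.
Deficit = 9 − 4 = 5 ≥ 0, confirming Bessel's inequality. (The deficit equals ||v − Σ <v,e_j> e_j||^2, the squared distance from v to span{e_j}.)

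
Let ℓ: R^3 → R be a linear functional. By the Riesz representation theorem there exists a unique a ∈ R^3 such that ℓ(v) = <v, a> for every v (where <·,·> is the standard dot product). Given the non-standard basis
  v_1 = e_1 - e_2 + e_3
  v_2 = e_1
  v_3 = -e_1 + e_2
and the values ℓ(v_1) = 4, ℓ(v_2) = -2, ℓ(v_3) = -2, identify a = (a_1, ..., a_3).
a = (-2, -4, 2)

Write a = (a_1, ..., a_3) in the standard basis. For each basis vector v_i, ℓ(v_i) = <v_i, a> is a linear equation in the a_j's. Collect the n equations into a matrix system V a = ℓ, where row i of V is v_i (expressed in the standard basis). Since V is invertible (lower-triangular with 1s on the diagonal, up to permutation), solve by back-substitution:
  V =
[[1, -1, 1],
 [1, 0, 0],
 [-1, 1, 0]]
  V a = (4, -2, -2)
Solving gives a = (-2, -4, 2).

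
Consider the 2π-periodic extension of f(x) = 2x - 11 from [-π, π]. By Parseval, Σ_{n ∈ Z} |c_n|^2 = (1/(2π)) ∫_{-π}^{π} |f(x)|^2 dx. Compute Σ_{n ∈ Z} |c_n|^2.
Σ |c_n|^2 = 4π^2/3 + 121

Expand and integrate term by term over [-π, π]:
  ∫ (2x)^2 dx = 4·(2π^3/3); ∫ 2·2·(-11)·x dx = 0 (odd integrand); ∫ (-11)^2 dx = 121·2π.
So (1/(2π)) ∫_{-π}^{π} (2x - 11)^2 dx = 4π^2/3 + 121 = 4π^2/3 + 121.
Parseval ⇒ Σ |c_n|^2 = 4π^2/3 + 121.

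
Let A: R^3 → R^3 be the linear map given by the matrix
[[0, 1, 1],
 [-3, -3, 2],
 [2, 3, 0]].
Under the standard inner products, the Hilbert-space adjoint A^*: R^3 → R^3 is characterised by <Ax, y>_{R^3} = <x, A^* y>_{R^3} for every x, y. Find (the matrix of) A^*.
A^* = A^T =
[[0, -3, 2],
 [1, -3, 3],
 [1, 2, 0]]

For real matrices with standard dot products, the defining identity <Ax, y> = <x, A^* y> gives (Ax)^T y = x^T (A^*) y, i.e. x^T A^T y = x^T (A^*) y. Since this holds for all x, y, we must have A^* = A^T. Therefore
A^* =
[[0, -3, 2],
 [1, -3, 3],
 [1, 2, 0]].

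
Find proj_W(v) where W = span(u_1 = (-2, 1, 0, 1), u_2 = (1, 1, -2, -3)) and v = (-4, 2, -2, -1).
proj_W(v) = (-122/37, 221/74, -66/37, -43/74)

Set up U = [u_1 | ... | u_2] ∈ R^(4×2). The projector onto W = col(U) is P = U (U^T U)^(-1) U^T.
Compute U^T U =
  [6, -4]
  [-4, 15],
and U^T v = (9, 5).
Solve U^T U · c = U^T v for the coefficients: c = (155/74, 33/37). The projection is proj_W(v) = U c.
Check: (v - proj_W(v)) · u_1 = 0  (should be 0).
Check: (v - proj_W(v)) · u_2 = 0  (should be 0).
Result: proj_W(v) = (-122/37, 221/74, -66/37, -43/74).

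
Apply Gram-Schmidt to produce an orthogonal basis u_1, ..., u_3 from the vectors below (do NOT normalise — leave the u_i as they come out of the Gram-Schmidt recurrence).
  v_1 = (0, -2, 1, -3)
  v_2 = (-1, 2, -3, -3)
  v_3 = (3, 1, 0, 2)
Orthogonal basis:
  u_1 = (0, -2, 1, -3)
  u_2 = (-1, 16/7, -22/7, -18/7)
  u_3 = (436/159, 71/159, -38/159, -20/53)

Apply the Gram-Schmidt recurrence
  u_1 = v_1
  u_i = v_i − Σ_{j<i} ((v_i · u_j) / (u_j · u_j)) · u_j.

Step by step this gives:
  u_1 = (0, -2, 1, -3)
  u_2 = (-1, 16/7, -22/7, -18/7)
  u_3 = (436/159, 71/159, -38/159, -20/53)

Orthogonality check:
  u_2 · u_1 = 0 (should be 0)
  u_3 · u_1 = 0 (should be 0)
  u_3 · u_2 = 0 (should be 0)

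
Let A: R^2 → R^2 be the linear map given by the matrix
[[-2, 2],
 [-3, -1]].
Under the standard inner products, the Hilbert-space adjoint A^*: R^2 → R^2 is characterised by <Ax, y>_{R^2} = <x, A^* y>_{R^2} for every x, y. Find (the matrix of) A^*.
A^* = A^T =
[[-2, -3],
 [2, -1]]

For real matrices with standard dot products, the defining identity <Ax, y> = <x, A^* y> gives (Ax)^T y = x^T (A^*) y, i.e. x^T A^T y = x^T (A^*) y. Since this holds for all x, y, we must have A^* = A^T. Therefore
A^* =
[[-2, -3],
 [2, -1]].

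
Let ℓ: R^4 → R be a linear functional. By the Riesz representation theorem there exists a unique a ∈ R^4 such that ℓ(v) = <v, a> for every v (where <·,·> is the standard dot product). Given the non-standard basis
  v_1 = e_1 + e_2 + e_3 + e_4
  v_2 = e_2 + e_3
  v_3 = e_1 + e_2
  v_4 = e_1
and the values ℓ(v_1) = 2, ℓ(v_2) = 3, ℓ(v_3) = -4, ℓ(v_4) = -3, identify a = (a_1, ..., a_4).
a = (-3, -1, 4, 2)

Write a = (a_1, ..., a_4) in the standard basis. For each basis vector v_i, ℓ(v_i) = <v_i, a> is a linear equation in the a_j's. Collect the n equations into a matrix system V a = ℓ, where row i of V is v_i (expressed in the standard basis). Since V is invertible (lower-triangular with 1s on the diagonal, up to permutation), solve by back-substitution:
  V =
[[1, 1, 1, 1],
 [0, 1, 1, 0],
 [1, 1, 0, 0],
 [1, 0, 0, 0]]
  V a = (2, 3, -4, -3)
Solving gives a = (-3, -1, 4, 2).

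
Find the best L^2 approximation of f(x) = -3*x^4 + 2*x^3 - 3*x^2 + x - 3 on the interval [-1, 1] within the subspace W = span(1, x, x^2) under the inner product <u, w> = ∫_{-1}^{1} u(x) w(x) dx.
g(x) = -39*x^2/7 + 11*x/5 - 96/35

The best approximation g ∈ W is the orthogonal projection of f onto W. Writing g = a_0 + a_1 x + a_2 x^2, the coefficients solve the normal equations G · a = b where
  G_{ij} = <φ_i, φ_j> and b_i = <f, φ_i>, with φ_0 = 1, φ_1 = x, φ_2 = x^2.
G =
  [2, 0, 2/3]
  [0, 2/3, 0]
  [2/3, 0, 2/5],
b = (-46/5, 22/15, -142/35).
Solving gives a_0 = -96/35, a_1 = 11/5, a_2 = -39/7, so
  g(x) = -39*x^2/7 + 11*x/5 - 96/35.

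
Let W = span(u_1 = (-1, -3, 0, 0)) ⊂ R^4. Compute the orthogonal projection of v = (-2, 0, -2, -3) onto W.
proj_W(v) = (-1/5, -3/5, 0, 0)

Set up U = [u_1 | ... | u_1] ∈ R^(4×1). The projector onto W = col(U) is P = U (U^T U)^(-1) U^T.
Compute U^T U =
  [10],
and U^T v = (2).
Solve U^T U · c = U^T v for the coefficients: c = (1/5). The projection is proj_W(v) = U c.
Check: (v - proj_W(v)) · u_1 = 0  (should be 0).
Result: proj_W(v) = (-1/5, -3/5, 0, 0).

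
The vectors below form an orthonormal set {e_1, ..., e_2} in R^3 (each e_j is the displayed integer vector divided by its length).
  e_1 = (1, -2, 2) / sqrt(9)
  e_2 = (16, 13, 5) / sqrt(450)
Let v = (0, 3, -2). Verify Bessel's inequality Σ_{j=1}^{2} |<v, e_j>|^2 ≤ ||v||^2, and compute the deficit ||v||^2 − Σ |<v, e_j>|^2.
Σ |<v, e_j>|^2 = 649/50; ||v||^2 = 13; deficit = 1/50

Write each e_j = u_j / sqrt(<u_j, u_j>) where u_j is the displayed integer vector. Then <v, e_j> = <v, u_j> / sqrt(<u_j, u_j>), so |<v, e_j>|^2 = <v, u_j>^2 / <u_j, u_j>.
Coefficients: <v, e_1> = -10/sqrt(9), <v, e_2> = 29/sqrt(450).
Square and sum: Σ |<v, e_j>|^2 = 649/50.
Compute ||v||^2 = v·v = 13.
Deficit = 13 − 649/50 = 1/50 ≥ 0, confirming Bessel's inequality. (The deficit equals ||v − Σ <v,e_j> e_j||^2, the squared distance from v to span{e_j}.)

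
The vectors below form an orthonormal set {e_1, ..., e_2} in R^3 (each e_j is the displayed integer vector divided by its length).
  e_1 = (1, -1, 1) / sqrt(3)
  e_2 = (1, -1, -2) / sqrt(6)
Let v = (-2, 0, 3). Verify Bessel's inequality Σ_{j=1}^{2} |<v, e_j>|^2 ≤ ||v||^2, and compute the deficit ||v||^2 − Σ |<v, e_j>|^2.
Σ |<v, e_j>|^2 = 11; ||v||^2 = 13; deficit = 2

Write each e_j = u_j / sqrt(<u_j, u_j>) where u_j is the displayed integer vector. Then <v, e_j> = <v, u_j> / sqrt(<u_j, u_j>), so |<v, e_j>|^2 = <v, u_j>^2 / <u_j, u_j>.
Coefficients: <v, e_1> = 1/sqrt(3), <v, e_2> = -8/sqrt(6).
Square and sum: Σ |<v, e_j>|^2 = 11.
Compute ||v||^2 = v·v = 13.
Deficit = 13 − 11 = 2 ≥ 0, confirming Bessel's inequality. (The deficit equals ||v − Σ <v,e_j> e_j||^2, the squared distance from v to span{e_j}.)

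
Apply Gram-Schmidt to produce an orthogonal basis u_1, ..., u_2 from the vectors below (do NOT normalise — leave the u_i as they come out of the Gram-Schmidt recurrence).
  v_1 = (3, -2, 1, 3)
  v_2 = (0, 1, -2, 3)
Orthogonal basis:
  u_1 = (3, -2, 1, 3)
  u_2 = (-15/23, 33/23, -51/23, 54/23)

Apply the Gram-Schmidt recurrence
  u_1 = v_1
  u_i = v_i − Σ_{j<i} ((v_i · u_j) / (u_j · u_j)) · u_j.

Step by step this gives:
  u_1 = (3, -2, 1, 3)
  u_2 = (-15/23, 33/23, -51/23, 54/23)

Orthogonality check:
  u_2 · u_1 = 0 (should be 0)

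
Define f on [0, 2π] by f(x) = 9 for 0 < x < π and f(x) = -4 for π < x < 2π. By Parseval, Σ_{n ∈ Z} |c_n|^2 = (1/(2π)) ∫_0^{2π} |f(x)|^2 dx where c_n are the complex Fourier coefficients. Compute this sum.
Σ |c_n|^2 = 97/2

Parseval equates the L^2 energy of f (normalised by 1/(2π)) with the ℓ^2 sum of its Fourier coefficients: (1/(2π)) ∫_0^{2π} |f|^2 = Σ |c_n|^2.
Compute the left side: (1/(2π)) [∫_0^π 9^2 dx + ∫_π^{2π} (-4)^2 dx] = (1/(2π)) · (81π + 16π) = (81 + 16)/2 = 97/2.
So Σ_{n ∈ Z} |c_n|^2 = 97/2.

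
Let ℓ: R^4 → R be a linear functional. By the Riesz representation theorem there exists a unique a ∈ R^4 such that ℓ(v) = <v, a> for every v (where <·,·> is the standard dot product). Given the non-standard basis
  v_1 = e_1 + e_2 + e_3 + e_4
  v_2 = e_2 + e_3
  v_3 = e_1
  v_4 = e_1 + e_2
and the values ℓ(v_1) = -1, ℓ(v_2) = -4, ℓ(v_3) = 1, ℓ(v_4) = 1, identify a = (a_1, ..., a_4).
a = (1, 0, -4, 2)

Write a = (a_1, ..., a_4) in the standard basis. For each basis vector v_i, ℓ(v_i) = <v_i, a> is a linear equation in the a_j's. Collect the n equations into a matrix system V a = ℓ, where row i of V is v_i (expressed in the standard basis). Since V is invertible (lower-triangular with 1s on the diagonal, up to permutation), solve by back-substitution:
  V =
[[1, 1, 1, 1],
 [0, 1, 1, 0],
 [1, 0, 0, 0],
 [1, 1, 0, 0]]
  V a = (-1, -4, 1, 1)
Solving gives a = (1, 0, -4, 2).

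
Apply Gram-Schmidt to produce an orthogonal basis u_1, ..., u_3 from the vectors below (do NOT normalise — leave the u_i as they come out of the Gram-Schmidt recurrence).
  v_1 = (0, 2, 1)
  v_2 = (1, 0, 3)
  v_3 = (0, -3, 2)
Orthogonal basis:
  u_1 = (0, 2, 1)
  u_2 = (1, -6/5, 12/5)
  u_3 = (-42/41, -7/41, 14/41)

Apply the Gram-Schmidt recurrence
  u_1 = v_1
  u_i = v_i − Σ_{j<i} ((v_i · u_j) / (u_j · u_j)) · u_j.

Step by step this gives:
  u_1 = (0, 2, 1)
  u_2 = (1, -6/5, 12/5)
  u_3 = (-42/41, -7/41, 14/41)

Orthogonality check:
  u_2 · u_1 = 0 (should be 0)
  u_3 · u_1 = 0 (should be 0)
  u_3 · u_2 = 0 (should be 0)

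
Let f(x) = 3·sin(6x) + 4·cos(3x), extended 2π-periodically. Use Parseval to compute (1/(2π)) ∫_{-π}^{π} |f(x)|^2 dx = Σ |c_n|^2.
Σ |c_n|^2 = 25/2

Expand |f|^2 and use orthogonality of {sin(nx), cos(mx)} on [-π, π]:
  ∫_{-π}^{π} sin(nx)^2 dx = π, ∫ cos(mx)^2 dx = π, and cross terms integrate to 0.
So ∫_{-π}^{π} f(x)^2 dx = 3^2 · π + 4^2 · π = (9 + 16)π.
Divide by 2π: (9 + 16)/2 = 25/2.
By Parseval, this equals Σ |c_n|^2.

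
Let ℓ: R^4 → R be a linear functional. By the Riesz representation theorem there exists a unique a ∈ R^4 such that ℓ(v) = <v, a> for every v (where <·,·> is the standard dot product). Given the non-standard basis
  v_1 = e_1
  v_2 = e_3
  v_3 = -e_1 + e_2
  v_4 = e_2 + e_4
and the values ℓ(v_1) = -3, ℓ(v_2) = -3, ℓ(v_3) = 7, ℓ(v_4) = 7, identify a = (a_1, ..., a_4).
a = (-3, 4, -3, 3)

Write a = (a_1, ..., a_4) in the standard basis. For each basis vector v_i, ℓ(v_i) = <v_i, a> is a linear equation in the a_j's. Collect the n equations into a matrix system V a = ℓ, where row i of V is v_i (expressed in the standard basis). Since V is invertible (lower-triangular with 1s on the diagonal, up to permutation), solve by back-substitution:
  V =
[[1, 0, 0, 0],
 [0, 0, 1, 0],
 [-1, 1, 0, 0],
 [0, 1, 0, 1]]
  V a = (-3, -3, 7, 7)
Solving gives a = (-3, 4, -3, 3).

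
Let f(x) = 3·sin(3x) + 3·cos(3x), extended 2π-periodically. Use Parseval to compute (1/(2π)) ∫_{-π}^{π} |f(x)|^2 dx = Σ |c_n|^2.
Σ |c_n|^2 = 9

Expand |f|^2 and use orthogonality of {sin(nx), cos(mx)} on [-π, π]:
  ∫_{-π}^{π} sin(nx)^2 dx = π, ∫ cos(mx)^2 dx = π, and cross terms integrate to 0.
So ∫_{-π}^{π} f(x)^2 dx = 3^2 · π + 3^2 · π = (9 + 9)π.
Divide by 2π: (9 + 9)/2 = 9.
By Parseval, this equals Σ |c_n|^2.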